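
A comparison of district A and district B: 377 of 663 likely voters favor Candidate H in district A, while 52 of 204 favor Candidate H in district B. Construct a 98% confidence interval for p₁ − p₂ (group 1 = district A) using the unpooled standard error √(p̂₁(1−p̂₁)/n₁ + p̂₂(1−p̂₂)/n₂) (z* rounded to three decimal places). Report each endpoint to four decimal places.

p̂₁ = 377/663 = 0.56863, p̂₂ = 52/204 = 0.25490; p̂₁ − p̂₂ = 0.31373.
SE = √(0.000369970 + 0.000931014) = √0.001300984 = 0.036069.
For 98% confidence, z* = 2.326. Margin = 2.326·0.036069 = 0.08390.
CI: 0.31373 ± 0.08390 = (0.2298, 0.3976).

(0.2298, 0.3976)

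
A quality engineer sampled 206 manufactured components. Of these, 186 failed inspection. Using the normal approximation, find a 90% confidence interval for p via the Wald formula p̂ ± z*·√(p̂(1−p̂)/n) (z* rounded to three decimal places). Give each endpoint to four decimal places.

(0.8690, 0.9368)

p̂ = 186/206 = 0.90291.
SE = √(p̂(1−p̂)/n) = √(0.087661/206) = 0.020629.
The 90% critical value is z* = 1.645.
Margin = 1.645·0.020629 = 0.03393.
CI: 0.90291 ± 0.03393 = (0.8690, 0.9368).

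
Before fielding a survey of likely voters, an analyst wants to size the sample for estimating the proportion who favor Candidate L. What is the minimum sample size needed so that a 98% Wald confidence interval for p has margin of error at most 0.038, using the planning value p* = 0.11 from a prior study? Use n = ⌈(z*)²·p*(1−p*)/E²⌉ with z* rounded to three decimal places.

n = 367

The 98% critical value is z* = 2.326.
p*(1−p*) = 0.0979.
Required n before rounding: 5.410276 × 0.0979 / 0.038² = 366.805.
⌈366.805⌉ = 367.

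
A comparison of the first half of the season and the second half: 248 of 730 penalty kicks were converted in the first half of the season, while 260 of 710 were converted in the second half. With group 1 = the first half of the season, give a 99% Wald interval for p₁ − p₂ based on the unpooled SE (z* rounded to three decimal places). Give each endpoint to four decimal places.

(-0.0913, 0.0384)

p̂₁ = 248/730 = 0.33973, p̂₂ = 260/710 = 0.36620; p̂₁ − p̂₂ = -0.02647.
SE = √(0.000307277 + 0.000326897) = √0.000634174 = 0.025183.
The 99% critical value is z* = 2.576. Margin of error = 0.06487.
So the interval runs from -0.0913 to 0.0384.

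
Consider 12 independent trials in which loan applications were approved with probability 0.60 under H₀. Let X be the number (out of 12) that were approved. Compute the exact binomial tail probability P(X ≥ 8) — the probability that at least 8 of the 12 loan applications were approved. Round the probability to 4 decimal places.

P = 0.4382

X ~ Binomial(n=12, p=0.60).
P(X ≥ 8) = Σ_{j=8}^{12} C(12,j)·0.60^j·0.40^{12−j}.
= 0.212841 + 0.141894 + 0.063852 + 0.017414 + 0.002177 = 0.4382.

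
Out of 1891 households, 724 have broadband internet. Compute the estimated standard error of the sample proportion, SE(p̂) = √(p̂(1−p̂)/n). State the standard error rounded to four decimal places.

p̂ = 724/1891 = 0.38287.
p̂(1−p̂) = 0.236281.
SE = √(0.236281/1891) = 0.0112.

SE = 0.0112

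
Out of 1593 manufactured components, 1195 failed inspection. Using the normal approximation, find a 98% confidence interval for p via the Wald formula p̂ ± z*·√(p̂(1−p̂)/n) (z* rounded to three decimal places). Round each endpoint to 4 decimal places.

(0.7249, 0.7754)

The sample proportion is 1195/1593 = 0.75016.
Standard error of p̂: √(0.187422/1593) = √0.000117653 = 0.010847.
For 98% confidence, z* = 2.326.
Margin of error: 2.326 × 0.010847 = 0.02523.
Interval: 0.75016 ± 0.02523 → (0.7249, 0.7754).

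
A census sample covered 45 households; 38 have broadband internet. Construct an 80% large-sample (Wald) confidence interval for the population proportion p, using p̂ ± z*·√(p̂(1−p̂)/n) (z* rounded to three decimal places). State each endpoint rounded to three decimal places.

(0.775, 0.914)

With x = 38 successes in n = 45, p̂ = 0.84444.
SE = √(p̂(1−p̂)/n) = √(0.131358/45) = 0.054028.
For 80% confidence, z* = 1.282.
Margin = 1.282·0.054028 = 0.06926.
Interval: 0.84444 ± 0.06926 → (0.775, 0.914).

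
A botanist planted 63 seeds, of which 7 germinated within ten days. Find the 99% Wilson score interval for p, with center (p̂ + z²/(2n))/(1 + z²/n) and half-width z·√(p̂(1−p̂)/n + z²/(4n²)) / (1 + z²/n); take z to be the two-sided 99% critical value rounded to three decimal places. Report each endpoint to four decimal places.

p̂ = 7/63 = 0.11111; z = 2.576, so z² = 6.635776.
Denominator 1 + z²/n = 1 + 6.635776/63 = 1.105330.
Adjusted center: (0.11111 + z²/(2n))/1.105330 = 0.14817.
Radicand: p̂(1−p̂)/n + z²/(4n²) = 0.001567705 + 0.000417975 = 0.001985680.
Half-width = 2.576·√0.001985680/1.105330 = 0.10385.
CI: 0.14817 ± 0.10385 = (0.0443, 0.2520).

(0.0443, 0.2520)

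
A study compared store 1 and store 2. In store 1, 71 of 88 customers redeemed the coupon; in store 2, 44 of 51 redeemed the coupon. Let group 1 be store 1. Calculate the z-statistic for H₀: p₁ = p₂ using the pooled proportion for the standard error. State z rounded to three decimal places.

z = -0.841

p̂₁ = 71/88 = 0.80682, p̂₂ = 44/51 = 0.86275.
Pooled p̂ = (71+44)/(88+51) = 115/139 = 0.82734.
SE = √[p̂(1−p̂)(1/n₁+1/n₂)] = √[0.82734·0.17266·(1/88+1/51)] ≈ 0.066515.
z = (p̂₁ − p̂₂)/SE = (0.80682 − 0.86275)/0.066515 = -0.05593/0.066515 = -0.841.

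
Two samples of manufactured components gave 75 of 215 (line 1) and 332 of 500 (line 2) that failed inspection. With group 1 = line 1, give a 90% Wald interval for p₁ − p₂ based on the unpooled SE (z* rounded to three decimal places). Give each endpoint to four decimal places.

(-0.3789, -0.2514)

p̂₁ = 75/215 = 0.34884, p̂₂ = 332/500 = 0.66400; p̂₁ − p̂₂ = -0.31516.
SE = √(0.001056511 + 0.000446208) = √0.001502719 = 0.038765.
The 90% critical value is z* = 1.645. Margin of error = 0.06377.
CI: -0.31516 ± 0.06377 = (-0.3789, -0.2514).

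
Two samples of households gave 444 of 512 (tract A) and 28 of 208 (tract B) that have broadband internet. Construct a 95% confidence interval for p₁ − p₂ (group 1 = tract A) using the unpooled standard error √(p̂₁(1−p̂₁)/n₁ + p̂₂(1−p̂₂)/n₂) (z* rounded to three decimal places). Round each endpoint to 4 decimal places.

p̂₁ = 0.86719, p̂₂ = 0.13462, so the observed difference is 0.73257.
SE = √(0.000224948 + 0.000560068) = √0.000785016 = 0.028018.
z* = 1.960 at the 95% level. Margin of error = 0.05492.
CI: 0.73257 ± 0.05492 = (0.6777, 0.7875).

(0.6777, 0.7875)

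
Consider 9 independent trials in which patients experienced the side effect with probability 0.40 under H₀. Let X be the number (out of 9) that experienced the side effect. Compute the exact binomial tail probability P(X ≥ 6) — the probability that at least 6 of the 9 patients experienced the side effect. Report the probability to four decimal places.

X ~ Binomial(n=9, p=0.40).
P(X ≥ 6) = C(9,6)·0.40^6·0.60^3 + C(9,7)·0.40^7·0.60^2 + C(9,8)·0.40^8·0.60^1 + C(9,9)·0.40^9·0.60^0.
= 0.074318 + 0.021234 + 0.003539 + 0.000262 = 0.0994.

P = 0.0994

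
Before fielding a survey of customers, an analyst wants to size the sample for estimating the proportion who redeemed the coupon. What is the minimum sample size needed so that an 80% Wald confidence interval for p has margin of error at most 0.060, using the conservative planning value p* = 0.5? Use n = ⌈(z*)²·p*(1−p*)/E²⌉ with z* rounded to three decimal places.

The 80% critical value is z* = 1.282.
p*(1−p*) = 0.50·0.50 = 0.2500.
(z*)²·p*(1−p*)/E² = 1.643524·0.2500/0.003600 = 114.134.
Rounding up, n = 115.

n = 115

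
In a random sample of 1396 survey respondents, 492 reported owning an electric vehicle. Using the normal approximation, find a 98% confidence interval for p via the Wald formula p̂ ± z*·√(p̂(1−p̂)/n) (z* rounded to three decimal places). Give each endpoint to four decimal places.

The sample proportion is 492/1396 = 0.35244.
SE(p̂) = √(0.35244·0.64756/1396) = 0.012786.
z* = 2.326 at the 98% level.
Margin = 2.326·0.012786 = 0.02974.
CI: 0.35244 ± 0.02974 = (0.3227, 0.3822).

(0.3227, 0.3822)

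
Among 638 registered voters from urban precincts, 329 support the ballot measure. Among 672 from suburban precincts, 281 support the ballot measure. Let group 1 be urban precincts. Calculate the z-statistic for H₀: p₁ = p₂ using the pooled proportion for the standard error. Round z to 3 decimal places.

p̂₁ = 329/638 = 0.51567, p̂₂ = 281/672 = 0.41815.
Pooling: p̂ = 610/1310 = 0.46565.
Pooled SE = √[0.2488200·0.00305549] ≈ 0.027573.
z = (p̂₁ − p̂₂)/SE = (0.51567 − 0.41815)/0.027573 = 0.09752/0.027573 = 3.537.

z = 3.537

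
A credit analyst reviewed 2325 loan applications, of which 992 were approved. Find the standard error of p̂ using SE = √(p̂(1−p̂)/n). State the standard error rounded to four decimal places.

Sample proportion p̂ = 992/2325 = 0.42667.
p̂(1−p̂) = 0.42667·0.57333 = 0.244623.
Dividing by n and taking the root: √0.000105214 = 0.0103.

SE = 0.0103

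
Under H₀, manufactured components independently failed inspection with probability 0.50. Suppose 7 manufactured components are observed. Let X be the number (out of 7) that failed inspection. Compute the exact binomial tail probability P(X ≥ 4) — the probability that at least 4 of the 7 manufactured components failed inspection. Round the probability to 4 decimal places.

P = 0.5000

X is binomial with n = 7 and p = 0.50.
P(X ≥ 4) = C(7,4)·0.50^4·0.50^3 + C(7,5)·0.50^5·0.50^2 + C(7,6)·0.50^6·0.50^1 + C(7,7)·0.50^7·0.50^0.
= 0.273438 + 0.164062 + 0.054688 + 0.007812 = 0.5000.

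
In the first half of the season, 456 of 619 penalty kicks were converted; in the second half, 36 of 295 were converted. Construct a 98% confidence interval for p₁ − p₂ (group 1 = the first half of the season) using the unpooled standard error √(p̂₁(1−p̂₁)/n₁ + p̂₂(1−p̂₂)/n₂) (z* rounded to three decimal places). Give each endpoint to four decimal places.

p̂₁ = 0.73667, p̂₂ = 0.12203, so the observed difference is 0.61464.
SE = √(0.000313387 + 0.000363192) = √0.000676579 = 0.026011.
For 98% confidence, z* = 2.326. Margin of error = 0.06050.
CI: 0.61464 ± 0.06050 = (0.5541, 0.6751).

(0.5541, 0.6751)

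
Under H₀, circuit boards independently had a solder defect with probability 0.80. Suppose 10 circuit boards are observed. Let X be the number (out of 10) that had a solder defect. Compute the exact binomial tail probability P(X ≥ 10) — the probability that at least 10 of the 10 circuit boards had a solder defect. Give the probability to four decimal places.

P = 0.1074

X is binomial with n = 10 and p = 0.80.
P(X ≥ 10) = C(10,10)·0.80^10·0.20^0.
= 0.107374 = 0.1074.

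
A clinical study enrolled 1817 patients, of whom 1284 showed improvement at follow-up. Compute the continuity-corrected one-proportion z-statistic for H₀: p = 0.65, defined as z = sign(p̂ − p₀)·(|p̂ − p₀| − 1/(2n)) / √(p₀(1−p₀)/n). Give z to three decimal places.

z = 5.039

With x = 1284 successes in n = 1817, p̂ = 0.70666. p̂ − p₀ = 0.056659.
Continuity correction 1/(2n) = 1/3634 = 0.000275.
Corrected numerator: |0.056659| − 0.000275 = 0.056384.
Null standard error: √(0.65·0.35/1817) = √0.000125206 = 0.011190.
z = (+)0.056384/0.011190 = 5.039.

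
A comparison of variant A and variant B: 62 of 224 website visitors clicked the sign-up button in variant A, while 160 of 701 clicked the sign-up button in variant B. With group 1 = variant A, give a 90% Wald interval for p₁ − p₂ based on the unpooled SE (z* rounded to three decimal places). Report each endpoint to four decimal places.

p̂₁ = 62/224 = 0.27679, p̂₂ = 160/701 = 0.22825; p̂₁ − p̂₂ = 0.04854.
SE = √(0.000893640 + 0.000251283) = √0.001144923 = 0.033837.
The 90% critical value is z* = 1.645. Margin = 1.645·0.033837 = 0.05566.
Interval: 0.04854 ± 0.05566 → (-0.0071, 0.1042).

(-0.0071, 0.1042)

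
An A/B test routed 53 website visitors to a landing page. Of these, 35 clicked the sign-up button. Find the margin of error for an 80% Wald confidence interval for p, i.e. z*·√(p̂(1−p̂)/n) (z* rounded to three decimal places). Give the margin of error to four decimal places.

The sample proportion is 35/53 = 0.66038.
Standard error of p̂: √(0.224279/53) = √0.004231681 = 0.065051.
The 80% critical value is z* = 1.282.
So ME = 0.0834.

ME = 0.0834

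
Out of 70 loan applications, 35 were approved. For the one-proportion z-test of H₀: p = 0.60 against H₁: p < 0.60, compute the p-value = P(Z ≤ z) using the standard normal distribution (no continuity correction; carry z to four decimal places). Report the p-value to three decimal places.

p-value = 0.044

With x = 35 successes in n = 70, p̂ = 0.50000.
Under H₀, SE = √(p₀(1−p₀)/n) = √(0.60·0.40/70) = √0.003428571 = 0.058554.
z = (p̂ − p₀)/SE = (35/70 − 0.60)/0.058554 ≈ -1.7078.
From the standard normal, P(Z ≤ z) = 0.044.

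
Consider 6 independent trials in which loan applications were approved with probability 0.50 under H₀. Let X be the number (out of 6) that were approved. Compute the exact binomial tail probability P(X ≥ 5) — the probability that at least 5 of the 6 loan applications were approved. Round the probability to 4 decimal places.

P = 0.1094

X ~ Binomial(n=6, p=0.50).
P(X ≥ 5) = C(6,5)·0.50^5·0.50^1 + C(6,6)·0.50^6·0.50^0.
= 0.093750 + 0.015625 = 0.1094.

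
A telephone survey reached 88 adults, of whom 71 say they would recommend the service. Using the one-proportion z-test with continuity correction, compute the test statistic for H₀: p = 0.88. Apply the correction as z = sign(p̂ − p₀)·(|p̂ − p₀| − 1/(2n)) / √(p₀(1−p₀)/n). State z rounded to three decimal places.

z = -1.949

p̂ = 71/88 = 0.80682. p̂ − p₀ = -0.073182.
Continuity correction 1/(2n) = 1/176 = 0.005682.
Corrected numerator: |-0.073182| − 0.005682 = 0.067500.
Null standard error: √(0.88·0.12/88) = √0.001200000 = 0.034641.
z = −0.067500/0.034641 = -1.949.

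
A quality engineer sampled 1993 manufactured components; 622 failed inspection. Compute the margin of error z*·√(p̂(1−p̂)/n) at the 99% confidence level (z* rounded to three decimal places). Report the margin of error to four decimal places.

Sample proportion p̂ = 622/1993 = 0.31209.
Standard error of p̂: √(0.214691/1993) = √0.000107722 = 0.010379.
z* = 2.576 at the 99% level.
So ME = 0.0267.

ME = 0.0267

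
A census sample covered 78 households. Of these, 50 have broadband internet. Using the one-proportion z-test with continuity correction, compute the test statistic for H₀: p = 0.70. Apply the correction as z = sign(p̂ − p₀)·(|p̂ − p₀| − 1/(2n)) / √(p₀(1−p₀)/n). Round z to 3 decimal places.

z = -1.013

p̂ = 50/78 = 0.64103. p̂ − p₀ = -0.058974.
1/(2n) = 0.006410.
Corrected numerator: |-0.058974| − 0.006410 = 0.052564.
SE₀ = √(0.70·0.30/78) = 0.051887.
z = −0.052564/0.051887 = -1.013.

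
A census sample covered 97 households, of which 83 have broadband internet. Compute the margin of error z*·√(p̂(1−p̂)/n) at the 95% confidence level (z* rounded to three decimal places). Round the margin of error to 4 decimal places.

ME = 0.0699

The sample proportion is 83/97 = 0.85567.
SE(p̂) = √(0.85567·0.14433/97) = 0.035682.
z* = 1.960 at the 95% level.
Margin of error = z*·SE = 1.960 × 0.035682 = 0.0699.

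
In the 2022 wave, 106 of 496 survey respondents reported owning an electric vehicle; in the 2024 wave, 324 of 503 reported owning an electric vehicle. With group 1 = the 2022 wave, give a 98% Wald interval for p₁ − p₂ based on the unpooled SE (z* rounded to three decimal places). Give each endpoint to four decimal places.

p̂₁ = 0.21371, p̂₂ = 0.64414, so the observed difference is -0.43043.
Unpooled SE = √(p̂₁(1−p̂₁)/n₁ + p̂₂(1−p̂₂)/n₂) = √(0.000338786 + 0.000455716) = 0.028187.
The 98% critical value is z* = 2.326. Margin of error = 0.06556.
Interval: -0.43043 ± 0.06556 → (-0.4960, -0.3649).

(-0.4960, -0.3649)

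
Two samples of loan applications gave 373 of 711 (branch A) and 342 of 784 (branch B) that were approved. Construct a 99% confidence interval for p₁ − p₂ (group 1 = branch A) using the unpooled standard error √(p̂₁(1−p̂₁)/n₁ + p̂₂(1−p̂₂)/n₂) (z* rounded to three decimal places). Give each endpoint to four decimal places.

(0.0220, 0.1548)

p̂₁ = 0.52461, p̂₂ = 0.43622, so the observed difference is 0.08839.
Unpooled SE = √(p̂₁(1−p̂₁)/n₁ + p̂₂(1−p̂₂)/n₂) = √(0.000350765 + 0.000313690) = 0.025777.
z* = 2.576 at the 99% level. Margin = 2.576·0.025777 = 0.06640.
CI: 0.08839 ± 0.06640 = (0.0220, 0.1548).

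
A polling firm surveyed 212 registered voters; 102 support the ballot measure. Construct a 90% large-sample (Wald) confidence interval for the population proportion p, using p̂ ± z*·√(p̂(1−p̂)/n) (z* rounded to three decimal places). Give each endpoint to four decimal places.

(0.4247, 0.5376)

Sample proportion p̂ = 102/212 = 0.48113.
SE = √(p̂(1−p̂)/n) = √(0.249644/212) = 0.034316.
For 90% confidence, z* = 1.645.
Margin = 1.645·0.034316 = 0.05645.
CI: 0.48113 ± 0.05645 = (0.4247, 0.5376).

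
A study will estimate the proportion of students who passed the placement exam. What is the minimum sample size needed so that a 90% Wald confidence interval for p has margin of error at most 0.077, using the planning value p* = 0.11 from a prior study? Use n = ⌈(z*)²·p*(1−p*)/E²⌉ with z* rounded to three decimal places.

n = 45

z* = 1.645 at the 90% level.
p*(1−p*) = 0.11·0.89 = 0.0979.
Required n before rounding: 2.706025 × 0.0979 / 0.077² = 44.682.
Rounding up, n = 45.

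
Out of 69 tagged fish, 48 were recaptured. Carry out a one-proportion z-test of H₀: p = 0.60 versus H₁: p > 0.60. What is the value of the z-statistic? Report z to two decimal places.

z = 1.62

Sample proportion p̂ = 48/69 = 0.69565.
SE₀ = √(0.60·0.40/69) = 0.058977.
Test statistic: z = 0.09565/0.058977 = 1.62.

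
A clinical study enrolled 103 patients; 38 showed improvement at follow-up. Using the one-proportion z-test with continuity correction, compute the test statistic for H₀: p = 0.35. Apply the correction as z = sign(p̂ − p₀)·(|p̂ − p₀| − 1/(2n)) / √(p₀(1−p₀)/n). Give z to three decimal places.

The sample proportion is 38/103 = 0.36893. p̂ − p₀ = 0.018932.
1/(2n) = 0.004854.
Corrected numerator: |0.018932| − 0.004854 = 0.014078.
Under H₀, SE = √(p₀(1−p₀)/n) = √(0.35·0.65/103) = √0.002208738 = 0.046997.
z = (+)0.014078/0.046997 = 0.300.

z = 0.300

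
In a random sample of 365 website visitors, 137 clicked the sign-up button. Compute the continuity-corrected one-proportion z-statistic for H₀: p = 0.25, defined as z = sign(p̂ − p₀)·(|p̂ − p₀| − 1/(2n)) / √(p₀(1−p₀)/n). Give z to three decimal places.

z = 5.470

Sample proportion p̂ = 137/365 = 0.37534. p̂ − p₀ = 0.125342.
Continuity correction 1/(2n) = 1/730 = 0.001370.
Corrected numerator: |0.125342| − 0.001370 = 0.123972.
Under H₀, SE = √(p₀(1−p₀)/n) = √(0.25·0.75/365) = √0.000513699 = 0.022665.
z = (+)0.123972/0.022665 = 5.470.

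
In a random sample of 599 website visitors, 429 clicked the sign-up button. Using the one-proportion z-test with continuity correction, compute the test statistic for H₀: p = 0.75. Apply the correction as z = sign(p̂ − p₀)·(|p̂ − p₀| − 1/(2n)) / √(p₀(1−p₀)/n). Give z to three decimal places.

The sample proportion is 429/599 = 0.71619. p̂ − p₀ = -0.033806.
1/(2n) = 0.000835.
Corrected numerator: |-0.033806| − 0.000835 = 0.032971.
SE₀ = √(0.75·0.25/599) = 0.017692.
z = −0.032971/0.017692 = -1.864.

z = -1.864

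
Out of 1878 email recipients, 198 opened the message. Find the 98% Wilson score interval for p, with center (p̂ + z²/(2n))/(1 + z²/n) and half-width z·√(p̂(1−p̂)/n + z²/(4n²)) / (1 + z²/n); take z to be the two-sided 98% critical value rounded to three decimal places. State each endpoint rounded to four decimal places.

(0.0901, 0.1231)

Here p̂ = 198/1878 = 0.10543 and z = 2.326 (z² = 5.410276).
Denominator 1 + z²/n = 1 + 5.410276/1878 = 1.002881.
Center = (0.10543 + 0.001440)/1.002881 = 0.10656.
Radicand: p̂(1−p̂)/n + z²/(4n²) = 0.000050221 + 0.000000384 = 0.000050605.
Half-width = z·√(radicand)/denom = 2.326·0.007114/1.002881 = 0.01650.
Interval: 0.10656 ± 0.01650 → (0.0901, 0.1231).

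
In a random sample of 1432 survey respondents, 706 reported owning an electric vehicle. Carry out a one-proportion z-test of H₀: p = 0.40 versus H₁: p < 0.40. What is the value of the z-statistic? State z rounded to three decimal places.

z = 7.185

The sample proportion is 706/1432 = 0.49302.
SE₀ = √(0.40·0.60/1432) = 0.012946.
z = (0.49302 − 0.40)/0.012946 = 0.09302/0.012946 = 7.185.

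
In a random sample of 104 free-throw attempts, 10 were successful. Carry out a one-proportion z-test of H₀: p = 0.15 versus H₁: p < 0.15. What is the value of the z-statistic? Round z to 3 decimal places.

z = -1.538

p̂ = 10/104 = 0.09615.
Null standard error: √(0.15·0.85/104) = √0.001225962 = 0.035014.
z = (0.09615 − 0.15)/0.035014 = -0.05385/0.035014 = -1.538.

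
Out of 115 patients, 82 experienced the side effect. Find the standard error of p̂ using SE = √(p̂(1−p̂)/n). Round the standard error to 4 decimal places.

SE = 0.0422

With x = 82 successes in n = 115, p̂ = 0.71304.
p̂(1−p̂) = 0.204614.
SE = √(0.204614/115) = √0.001779252 = 0.0422.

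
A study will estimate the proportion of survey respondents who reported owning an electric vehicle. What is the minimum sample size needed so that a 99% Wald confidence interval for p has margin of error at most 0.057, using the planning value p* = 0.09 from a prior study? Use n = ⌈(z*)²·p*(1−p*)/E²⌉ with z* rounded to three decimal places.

n = 168

z* = 2.576 at the 99% level.
p*(1−p*) = 0.09·0.91 = 0.0819.
Required n before rounding: 6.635776 × 0.0819 / 0.057² = 167.273.
Rounding up, n = 168.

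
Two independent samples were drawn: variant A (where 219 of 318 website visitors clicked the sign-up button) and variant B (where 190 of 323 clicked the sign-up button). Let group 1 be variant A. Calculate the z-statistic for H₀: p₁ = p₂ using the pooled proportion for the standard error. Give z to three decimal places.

z = 2.646

Sample proportions: p̂₁ = 219/318 = 0.68868 and p̂₂ = 190/323 = 0.58824.
Pooled p̂ = (219+190)/(318+323) = 409/641 = 0.63807.
Pooled SE = √[0.2309379·0.00624063] ≈ 0.037963.
z = 0.10044/0.037963 = 2.646.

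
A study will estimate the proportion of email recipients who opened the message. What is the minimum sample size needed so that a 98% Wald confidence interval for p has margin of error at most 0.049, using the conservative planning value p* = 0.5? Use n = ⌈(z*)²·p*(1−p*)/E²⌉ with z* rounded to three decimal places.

n = 564

For 98% confidence, z* = 2.326.
p*(1−p*) = 0.2500.
(z*)²·p*(1−p*)/E² = 5.410276·0.2500/0.002401 = 563.336.
⌈563.336⌉ = 564.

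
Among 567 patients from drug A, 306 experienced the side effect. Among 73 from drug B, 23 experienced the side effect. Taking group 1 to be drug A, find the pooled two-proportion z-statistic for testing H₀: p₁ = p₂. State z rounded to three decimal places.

p̂₁ = 306/567 = 0.53968, p̂₂ = 23/73 = 0.31507.
Pooled p̂ = (306+23)/(567+73) = 329/640 = 0.51406.
Pooled SE = √[0.2498022·0.01546230] ≈ 0.062149.
z = (p̂₁ − p̂₂)/SE = (0.53968 − 0.31507)/0.062149 = 0.22461/0.062149 = 3.614.

z = 3.614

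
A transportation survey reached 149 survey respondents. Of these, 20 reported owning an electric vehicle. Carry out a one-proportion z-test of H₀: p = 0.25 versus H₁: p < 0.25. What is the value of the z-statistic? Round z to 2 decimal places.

Sample proportion p̂ = 20/149 = 0.13423.
SE₀ = √(0.25·0.75/149) = 0.035474.
z = (p̂ − p₀)/SE = (0.13423 − 0.25)/0.035474 = -3.26.

z = -3.26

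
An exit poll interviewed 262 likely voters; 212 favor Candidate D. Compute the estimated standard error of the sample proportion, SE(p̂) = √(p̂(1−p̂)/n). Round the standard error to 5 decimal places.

Sample proportion p̂ = 212/262 = 0.80916.
p̂(1−p̂) = 0.154420.
SE = √(0.154420/262) = 0.02428.

SE = 0.02428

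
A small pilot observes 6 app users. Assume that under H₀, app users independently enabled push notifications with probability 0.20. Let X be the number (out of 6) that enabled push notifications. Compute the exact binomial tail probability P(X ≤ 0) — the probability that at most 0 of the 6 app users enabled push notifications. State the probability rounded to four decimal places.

X ~ Binomial(n=6, p=0.20).
P(X ≤ 0) = C(6,0)·0.20^0·0.80^6.
= 0.262144 = 0.2621.

P = 0.2621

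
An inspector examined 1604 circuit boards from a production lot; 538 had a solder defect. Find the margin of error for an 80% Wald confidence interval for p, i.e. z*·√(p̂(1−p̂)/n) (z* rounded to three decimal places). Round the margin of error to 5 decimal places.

ME = 0.01511

Sample proportion p̂ = 538/1604 = 0.33541.
Standard error of p̂: √(0.222911/1604) = √0.000138972 = 0.011789.
The 80% critical value is z* = 1.282.
So ME = 0.01511.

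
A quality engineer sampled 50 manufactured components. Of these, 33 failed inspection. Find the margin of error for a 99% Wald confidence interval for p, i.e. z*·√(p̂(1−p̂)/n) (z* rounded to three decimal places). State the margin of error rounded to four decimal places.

Sample proportion p̂ = 33/50 = 0.66000.
SE(p̂) = √(0.66000·0.34000/50) = 0.066993.
z* = 2.576 at the 99% level.
Margin of error = z*·SE = 2.576 × 0.066993 = 0.1726.

ME = 0.1726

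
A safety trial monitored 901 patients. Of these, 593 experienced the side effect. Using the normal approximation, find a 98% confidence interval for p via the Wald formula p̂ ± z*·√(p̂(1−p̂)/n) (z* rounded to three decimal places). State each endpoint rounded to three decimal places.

(0.621, 0.695)

p̂ = 593/901 = 0.65816.
SE = √(p̂(1−p̂)/n) = √(0.224986/901) = 0.015802.
For 98% confidence, z* = 2.326.
Margin = 2.326·0.015802 = 0.03676.
So the interval runs from 0.621 to 0.695.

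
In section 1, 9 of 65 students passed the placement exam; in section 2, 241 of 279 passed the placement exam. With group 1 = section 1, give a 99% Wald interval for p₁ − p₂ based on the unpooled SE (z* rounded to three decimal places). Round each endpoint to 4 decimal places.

p̂₁ = 9/65 = 0.13846, p̂₂ = 241/279 = 0.86380; p̂₁ − p̂₂ = -0.72534.
Unpooled SE = √(p̂₁(1−p̂₁)/n₁ + p̂₂(1−p̂₂)/n₂) = √(0.001835230 + 0.000421685) = 0.047507.
For 99% confidence, z* = 2.576. Margin of error = 0.12238.
Interval: -0.72534 ± 0.12238 → (-0.8477, -0.6030).

(-0.8477, -0.6030)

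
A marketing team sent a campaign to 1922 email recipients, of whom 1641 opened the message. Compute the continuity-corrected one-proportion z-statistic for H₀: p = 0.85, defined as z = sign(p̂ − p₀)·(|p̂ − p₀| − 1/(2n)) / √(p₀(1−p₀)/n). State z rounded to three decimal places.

Sample proportion p̂ = 1641/1922 = 0.85380. p̂ − p₀ = 0.003798.
Continuity correction 1/(2n) = 1/3844 = 0.000260.
Corrected numerator: |0.003798| − 0.000260 = 0.003538.
Under H₀, SE = √(p₀(1−p₀)/n) = √(0.85·0.15/1922) = √0.000066337 = 0.008145.
z = (+)0.003538/0.008145 = 0.434.

z = 0.434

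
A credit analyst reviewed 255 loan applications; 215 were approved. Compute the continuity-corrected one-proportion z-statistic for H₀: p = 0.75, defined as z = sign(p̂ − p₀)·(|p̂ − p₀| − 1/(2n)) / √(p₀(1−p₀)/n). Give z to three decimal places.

With x = 215 successes in n = 255, p̂ = 0.84314. p̂ − p₀ = 0.093137.
Continuity correction 1/(2n) = 1/510 = 0.001961.
Corrected numerator: |0.093137| − 0.001961 = 0.091176.
Under H₀, SE = √(p₀(1−p₀)/n) = √(0.75·0.25/255) = √0.000735294 = 0.027116.
z = +0.091176/0.027116 = 3.362.

z = 3.362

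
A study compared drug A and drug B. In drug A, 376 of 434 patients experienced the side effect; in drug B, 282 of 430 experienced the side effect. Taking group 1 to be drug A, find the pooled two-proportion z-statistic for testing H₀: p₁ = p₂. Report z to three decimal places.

p̂₁ = 376/434 = 0.86636, p̂₂ = 282/430 = 0.65581.
Pooled p̂ = (376+282)/(434+430) = 658/864 = 0.76157.
Pooled SE = √[0.1815790·0.00462973] ≈ 0.028994.
z = 0.21055/0.028994 = 7.262.

z = 7.262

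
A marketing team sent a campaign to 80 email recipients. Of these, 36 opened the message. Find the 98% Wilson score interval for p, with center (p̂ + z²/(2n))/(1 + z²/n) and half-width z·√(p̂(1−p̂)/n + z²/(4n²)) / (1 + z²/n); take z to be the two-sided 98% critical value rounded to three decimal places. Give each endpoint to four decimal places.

p̂ = 36/80 = 0.45000; z = 2.326, so z² = 5.410276.
1 + z²/n = 1.067628.
Adjusted center: (0.45000 + z²/(2n))/1.067628 = 0.45317.
Radicand: p̂(1−p̂)/n + z²/(4n²) = 0.003093750 + 0.000211339 = 0.003305089.
Half-width = z·√(radicand)/denom = 2.326·0.057490/1.067628 = 0.12525.
So the interval runs from 0.3279 to 0.5784.

(0.3279, 0.5784)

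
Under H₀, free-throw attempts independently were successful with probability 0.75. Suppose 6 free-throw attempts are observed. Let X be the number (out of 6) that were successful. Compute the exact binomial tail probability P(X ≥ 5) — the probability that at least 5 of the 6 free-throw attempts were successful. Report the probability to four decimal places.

P = 0.5339

X is binomial with n = 6 and p = 0.75.
P(X ≥ 5) = C(6,5)·0.75^5·0.25^1 + C(6,6)·0.75^6·0.25^0.
= 0.355957 + 0.177979 = 0.5339.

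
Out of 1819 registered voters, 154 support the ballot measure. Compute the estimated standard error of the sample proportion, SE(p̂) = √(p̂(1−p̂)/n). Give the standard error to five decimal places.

SE = 0.00653

p̂ = 154/1819 = 0.08466.
p̂(1−p̂) = 0.077493.
Dividing by n and taking the root: √0.000042602 = 0.00653.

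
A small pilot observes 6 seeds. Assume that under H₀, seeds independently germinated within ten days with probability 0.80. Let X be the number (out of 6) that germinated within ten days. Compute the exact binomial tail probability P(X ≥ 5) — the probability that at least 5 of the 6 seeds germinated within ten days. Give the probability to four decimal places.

P = 0.6554

X ~ Binomial(n=6, p=0.80).
P(X ≥ 5) = C(6,5)·0.80^5·0.20^1 + C(6,6)·0.80^6·0.20^0.
= 0.393216 + 0.262144 = 0.6554.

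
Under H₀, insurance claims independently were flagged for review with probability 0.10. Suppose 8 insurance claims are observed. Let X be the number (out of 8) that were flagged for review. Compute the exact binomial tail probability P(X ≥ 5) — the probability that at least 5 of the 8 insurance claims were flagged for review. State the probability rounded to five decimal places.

X is binomial with n = 8 and p = 0.10.
P(X ≥ 5) = C(8,5)·0.10^5·0.90^3 + C(8,6)·0.10^6·0.90^2 + C(8,7)·0.10^7·0.90^1 + C(8,8)·0.10^8·0.90^0.
= 0.000408 + 0.000023 + 0.000001 + 0.000000 = 0.00043.

P = 0.00043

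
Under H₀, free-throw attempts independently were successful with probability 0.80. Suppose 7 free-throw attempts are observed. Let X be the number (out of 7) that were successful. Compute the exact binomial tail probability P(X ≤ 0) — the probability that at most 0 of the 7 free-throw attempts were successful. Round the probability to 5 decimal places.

P = 0.00001

X is binomial with n = 7 and p = 0.80.
P(X ≤ 0) = C(7,0)·0.80^0·0.20^7.
= 0.000013 = 0.00001.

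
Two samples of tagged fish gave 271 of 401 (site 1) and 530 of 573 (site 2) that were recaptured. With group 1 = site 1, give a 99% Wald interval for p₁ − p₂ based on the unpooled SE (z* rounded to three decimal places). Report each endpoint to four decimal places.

(-0.3157, -0.1826)

p̂₁ = 271/401 = 0.67581, p̂₂ = 530/573 = 0.92496; p̂₁ − p̂₂ = -0.24915.
SE = √(0.000546361 + 0.000121138) = √0.000667499 = 0.025836.
z* = 2.576 at the 99% level. Margin of error = 0.06655.
CI: -0.24915 ± 0.06655 = (-0.3157, -0.1826).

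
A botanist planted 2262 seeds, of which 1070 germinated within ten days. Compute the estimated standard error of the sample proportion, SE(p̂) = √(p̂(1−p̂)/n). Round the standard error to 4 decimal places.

Sample proportion p̂ = 1070/2262 = 0.47303.
p̂(1−p̂) = 0.249273.
SE = √(0.249273/2262) = √0.000110200 = 0.0105.

SE = 0.0105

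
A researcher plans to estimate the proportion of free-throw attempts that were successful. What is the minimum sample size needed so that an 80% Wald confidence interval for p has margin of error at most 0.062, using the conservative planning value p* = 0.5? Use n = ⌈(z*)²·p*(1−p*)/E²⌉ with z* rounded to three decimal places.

The 80% critical value is z* = 1.282.
p*(1−p*) = 0.50·0.50 = 0.2500.
Required n before rounding: 1.643524 × 0.2500 / 0.062² = 106.889.
⌈106.889⌉ = 107.

n = 107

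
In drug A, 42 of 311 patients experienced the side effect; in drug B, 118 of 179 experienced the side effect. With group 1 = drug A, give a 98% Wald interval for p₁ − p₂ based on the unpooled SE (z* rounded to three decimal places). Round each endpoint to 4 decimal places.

p̂₁ = 0.13505, p̂₂ = 0.65922, so the observed difference is -0.52417.
SE = √(0.000375596 + 0.001255026) = √0.001630622 = 0.040381.
z* = 2.326 at the 98% level. Margin = 2.326·0.040381 = 0.09393.
CI: -0.52417 ± 0.09393 = (-0.6181, -0.4302).

(-0.6181, -0.4302)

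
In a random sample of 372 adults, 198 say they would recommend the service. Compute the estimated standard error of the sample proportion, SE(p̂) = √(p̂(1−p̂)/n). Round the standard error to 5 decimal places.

SE = 0.02587

With x = 198 successes in n = 372, p̂ = 0.53226.
p̂(1−p̂) = 0.53226·0.46774 = 0.248959.
SE = √(0.248959/372) = 0.02587.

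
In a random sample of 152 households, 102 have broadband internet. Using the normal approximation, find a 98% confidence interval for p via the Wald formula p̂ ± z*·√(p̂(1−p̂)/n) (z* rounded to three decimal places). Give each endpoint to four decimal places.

(0.5824, 0.7597)

Sample proportion p̂ = 102/152 = 0.67105.
SE(p̂) = √(0.67105·0.32895/152) = 0.038108.
The 98% critical value is z* = 2.326.
Margin = 2.326·0.038108 = 0.08864.
CI: 0.67105 ± 0.08864 = (0.5824, 0.7597).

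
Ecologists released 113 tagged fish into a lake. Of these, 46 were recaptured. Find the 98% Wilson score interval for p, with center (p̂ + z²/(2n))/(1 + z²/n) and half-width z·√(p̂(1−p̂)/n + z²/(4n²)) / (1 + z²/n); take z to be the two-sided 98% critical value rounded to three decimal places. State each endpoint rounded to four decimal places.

(0.3062, 0.5164)

p̂ = 46/113 = 0.40708; z = 2.326, so z² = 5.410276.
1 + z²/n = 1.047879.
Adjusted center: (0.40708 + z²/(2n))/1.047879 = 0.41133.
Radicand: p̂(1−p̂)/n + z²/(4n²) = 0.002135981 + 0.000105926 = 0.002241907.
Half-width = 2.326·√0.002241907/1.047879 = 0.10510.
CI: 0.41133 ± 0.10510 = (0.3062, 0.5164).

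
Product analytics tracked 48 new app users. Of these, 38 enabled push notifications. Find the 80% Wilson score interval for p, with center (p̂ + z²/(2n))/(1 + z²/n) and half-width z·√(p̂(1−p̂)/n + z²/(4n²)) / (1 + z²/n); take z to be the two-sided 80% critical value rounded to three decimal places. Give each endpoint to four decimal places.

(0.7075, 0.8565)

Here p̂ = 38/48 = 0.79167 and z = 1.282 (z² = 1.643524).
Denominator 1 + z²/n = 1 + 1.643524/48 = 1.034240.
Adjusted center: (0.79167 + z²/(2n))/1.034240 = 0.78201.
Radicand: p̂(1−p̂)/n + z²/(4n²) = 0.003436053 + 0.000178334 = 0.003614387.
Half-width = z·√(radicand)/denom = 1.282·0.060120/1.034240 = 0.07452.
CI: 0.78201 ± 0.07452 = (0.7075, 0.8565).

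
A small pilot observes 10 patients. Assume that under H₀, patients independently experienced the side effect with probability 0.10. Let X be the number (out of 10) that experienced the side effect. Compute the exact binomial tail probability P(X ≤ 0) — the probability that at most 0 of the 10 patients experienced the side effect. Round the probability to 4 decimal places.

X ~ Binomial(n=10, p=0.10).
P(X ≤ 0) = C(10,0)·0.10^0·0.90^10.
= 0.348678 = 0.3487.

P = 0.3487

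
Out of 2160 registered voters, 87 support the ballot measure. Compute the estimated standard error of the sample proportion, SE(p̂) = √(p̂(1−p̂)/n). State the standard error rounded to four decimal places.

SE = 0.0042

The sample proportion is 87/2160 = 0.04028.
p̂(1−p̂) = 0.038658.
SE = √(0.038658/2160) = 0.0042.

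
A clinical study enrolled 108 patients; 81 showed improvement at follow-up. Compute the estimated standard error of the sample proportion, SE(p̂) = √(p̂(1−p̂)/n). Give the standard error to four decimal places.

Sample proportion p̂ = 81/108 = 0.75000.
p̂(1−p̂) = 0.75000·0.25000 = 0.187500.
SE = √(0.187500/108) = √0.001736111 = 0.0417.

SE = 0.0417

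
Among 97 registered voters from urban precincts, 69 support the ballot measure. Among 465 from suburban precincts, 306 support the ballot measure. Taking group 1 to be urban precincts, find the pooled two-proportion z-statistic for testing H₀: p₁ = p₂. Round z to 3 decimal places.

z = 1.013

p̂₁ = 69/97 = 0.71134, p̂₂ = 306/465 = 0.65806.
Pooling: p̂ = 375/562 = 0.66726.
Pooled SE = √[0.2220242·0.01245982] ≈ 0.052596.
z = 0.05328/0.052596 = 1.013.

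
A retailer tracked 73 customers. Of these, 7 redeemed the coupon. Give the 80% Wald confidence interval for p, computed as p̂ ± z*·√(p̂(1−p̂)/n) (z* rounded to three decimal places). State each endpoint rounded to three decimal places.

(0.052, 0.140)

Sample proportion p̂ = 7/73 = 0.09589.
SE(p̂) = √(0.09589·0.90411/73) = 0.034462.
The 80% critical value is z* = 1.282.
Margin of error: 1.282 × 0.034462 = 0.04418.
Interval: 0.09589 ± 0.04418 → (0.052, 0.140).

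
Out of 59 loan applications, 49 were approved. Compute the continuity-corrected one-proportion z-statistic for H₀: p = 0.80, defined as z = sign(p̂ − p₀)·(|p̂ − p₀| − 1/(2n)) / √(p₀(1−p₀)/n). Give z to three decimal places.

z = 0.423

Sample proportion p̂ = 49/59 = 0.83051. p̂ − p₀ = 0.030508.
Continuity correction 1/(2n) = 1/118 = 0.008475.
Corrected numerator: |0.030508| − 0.008475 = 0.022033.
SE₀ = √(0.80·0.20/59) = 0.052076.
z = (+)0.022033/0.052076 = 0.423.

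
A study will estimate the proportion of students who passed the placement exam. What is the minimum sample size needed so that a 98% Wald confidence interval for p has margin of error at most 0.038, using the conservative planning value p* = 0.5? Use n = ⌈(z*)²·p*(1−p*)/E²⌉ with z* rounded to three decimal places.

n = 937

z* = 2.326 at the 98% level.
p*(1−p*) = 0.50·0.50 = 0.2500.
(z*)²·p*(1−p*)/E² = 5.410276·0.2500/0.001444 = 936.682.
⌈936.682⌉ = 937.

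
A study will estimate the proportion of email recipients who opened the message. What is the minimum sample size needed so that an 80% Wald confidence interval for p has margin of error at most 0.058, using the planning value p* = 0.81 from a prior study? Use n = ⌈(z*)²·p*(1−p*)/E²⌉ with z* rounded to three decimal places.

z* = 1.282 at the 80% level.
p*(1−p*) = 0.81·0.19 = 0.1539.
Required n before rounding: 1.643524 × 0.1539 / 0.058² = 75.190.
⌈75.190⌉ = 76.

n = 76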